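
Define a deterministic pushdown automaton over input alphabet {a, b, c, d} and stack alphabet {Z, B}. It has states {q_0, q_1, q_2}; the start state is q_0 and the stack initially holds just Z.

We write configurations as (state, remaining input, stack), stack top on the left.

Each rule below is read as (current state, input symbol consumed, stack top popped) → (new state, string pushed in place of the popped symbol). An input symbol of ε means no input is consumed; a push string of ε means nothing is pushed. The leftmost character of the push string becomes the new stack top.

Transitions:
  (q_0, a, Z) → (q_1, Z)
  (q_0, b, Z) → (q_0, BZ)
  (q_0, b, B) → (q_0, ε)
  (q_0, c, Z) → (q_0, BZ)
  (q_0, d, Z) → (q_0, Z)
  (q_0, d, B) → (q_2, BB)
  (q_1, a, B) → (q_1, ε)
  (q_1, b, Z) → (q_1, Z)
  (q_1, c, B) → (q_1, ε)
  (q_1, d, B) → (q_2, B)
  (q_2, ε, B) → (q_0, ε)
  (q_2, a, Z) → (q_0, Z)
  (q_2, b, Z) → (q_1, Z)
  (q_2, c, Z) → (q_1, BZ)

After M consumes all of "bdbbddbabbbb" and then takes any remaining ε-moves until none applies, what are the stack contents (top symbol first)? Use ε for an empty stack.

Z

(q_0, bdbbddbabbbb, Z)
  read b, top Z: go to q_0, push BZ → (q_0, dbbddbabbbb, BZ)
  read d, top B: go to q_2, push BB → (q_2, bbddbabbbb, BBZ)
  ε-move, top B: go to q_0, push ε → (q_0, bbddbabbbb, BZ)
  read b, top B: go to q_0, push ε → (q_0, bddbabbbb, Z)
  read b, top Z: go to q_0, push BZ → (q_0, ddbabbbb, BZ)
  read d, top B: go to q_2, push BB → (q_2, dbabbbb, BBZ)
  ε-move, top B: go to q_0, push ε → (q_0, dbabbbb, BZ)
  read d, top B: go to q_2, push BB → (q_2, babbbb, BBZ)
  ε-move, top B: go to q_0, push ε → (q_0, babbbb, BZ)
  read b, top B: go to q_0, push ε → (q_0, abbbb, Z)
  read a, top Z: go to q_1, push Z → (q_1, bbbb, Z)
  read b, top Z: go to q_1, push Z → (q_1, bbb, Z)
  read b, top Z: go to q_1, push Z → (q_1, bb, Z)
  read b, top Z: go to q_1, push Z → (q_1, b, Z)
  read b, top Z: go to q_1, push Z → (q_1, ε, Z)
All input consumed in state q_1 with stack Z.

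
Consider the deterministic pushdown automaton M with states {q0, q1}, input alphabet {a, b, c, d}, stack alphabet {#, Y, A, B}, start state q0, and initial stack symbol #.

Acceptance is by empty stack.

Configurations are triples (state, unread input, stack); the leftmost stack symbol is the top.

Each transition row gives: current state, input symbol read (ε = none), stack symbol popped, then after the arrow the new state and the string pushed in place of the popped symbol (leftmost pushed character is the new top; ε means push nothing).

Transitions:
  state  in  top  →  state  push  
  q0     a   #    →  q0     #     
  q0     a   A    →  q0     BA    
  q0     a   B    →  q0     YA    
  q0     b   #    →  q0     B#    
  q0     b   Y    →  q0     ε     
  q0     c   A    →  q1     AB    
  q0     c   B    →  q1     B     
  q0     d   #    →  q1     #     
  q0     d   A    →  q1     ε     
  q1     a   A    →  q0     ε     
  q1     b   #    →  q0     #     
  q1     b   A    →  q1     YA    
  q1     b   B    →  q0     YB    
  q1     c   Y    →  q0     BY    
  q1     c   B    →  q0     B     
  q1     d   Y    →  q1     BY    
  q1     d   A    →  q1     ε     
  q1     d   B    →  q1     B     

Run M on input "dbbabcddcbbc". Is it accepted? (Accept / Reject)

Reject

(q0, dbbabcddcbbc, #)
  read d, top #: go to q1, push # → (q1, bbabcddcbbc, #)
  read b, top #: go to q0, push # → (q0, babcddcbbc, #)
  read b, top #: go to q0, push B# → (q0, abcddcbbc, B#)
  read a, top B: go to q0, push YA → (q0, bcddcbbc, YA#)
  read b, top Y: go to q0, push ε → (q0, cddcbbc, A#)
  read c, top A: go to q1, push AB → (q1, ddcbbc, AB#)
  read d, top A: go to q1, push ε → (q1, dcbbc, B#)
  read d, top B: go to q1, push B → (q1, cbbc, B#)
  read c, top B: go to q0, push B → (q0, bbc, B#)
No transition applies at (q0, bbc, B#); input not fully consumed.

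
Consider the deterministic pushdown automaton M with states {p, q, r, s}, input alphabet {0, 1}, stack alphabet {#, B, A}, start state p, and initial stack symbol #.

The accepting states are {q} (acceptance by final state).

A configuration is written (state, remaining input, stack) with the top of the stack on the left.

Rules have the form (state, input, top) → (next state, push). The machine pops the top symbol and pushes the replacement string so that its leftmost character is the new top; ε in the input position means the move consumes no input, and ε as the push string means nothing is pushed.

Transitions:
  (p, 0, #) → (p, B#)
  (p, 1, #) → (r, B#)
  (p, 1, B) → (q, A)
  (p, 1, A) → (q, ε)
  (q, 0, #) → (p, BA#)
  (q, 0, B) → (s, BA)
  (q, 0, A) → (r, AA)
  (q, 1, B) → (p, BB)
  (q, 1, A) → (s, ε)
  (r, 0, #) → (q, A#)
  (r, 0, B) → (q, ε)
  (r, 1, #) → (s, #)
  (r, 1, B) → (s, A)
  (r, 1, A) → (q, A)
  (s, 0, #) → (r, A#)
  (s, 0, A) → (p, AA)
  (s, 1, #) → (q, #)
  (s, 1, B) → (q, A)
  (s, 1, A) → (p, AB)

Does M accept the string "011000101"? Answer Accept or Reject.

Reject

(p, 011000101, #) ⊢ (p, 11000101, B#) ⊢ (q, 1000101, A#) ⊢ (s, 000101, #) ⊢ (r, 00101, A#)
No transition applies at (r, 00101, A#); input not fully consumed.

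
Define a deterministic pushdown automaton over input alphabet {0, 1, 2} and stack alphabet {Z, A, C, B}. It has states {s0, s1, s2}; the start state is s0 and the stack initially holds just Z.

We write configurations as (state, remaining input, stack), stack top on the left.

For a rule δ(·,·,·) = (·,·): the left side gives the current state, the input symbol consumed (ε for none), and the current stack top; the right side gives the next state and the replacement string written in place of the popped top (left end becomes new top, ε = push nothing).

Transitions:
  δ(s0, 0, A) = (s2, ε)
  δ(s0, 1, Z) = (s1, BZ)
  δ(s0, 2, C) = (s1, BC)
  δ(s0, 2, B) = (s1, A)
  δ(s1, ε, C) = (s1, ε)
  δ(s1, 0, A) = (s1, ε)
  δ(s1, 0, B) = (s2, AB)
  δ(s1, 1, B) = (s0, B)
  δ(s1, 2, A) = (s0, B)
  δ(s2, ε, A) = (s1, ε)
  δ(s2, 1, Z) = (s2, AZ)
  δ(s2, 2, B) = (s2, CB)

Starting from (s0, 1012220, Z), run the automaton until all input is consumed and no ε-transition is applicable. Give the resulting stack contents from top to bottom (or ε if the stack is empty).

Z

(s0, 1012220, Z)
  read 1, top Z: go to s1, push BZ → (s1, 012220, BZ)
  read 0, top B: go to s2, push AB → (s2, 12220, ABZ)
  ε-move, top A: go to s1, push ε → (s1, 12220, BZ)
  read 1, top B: go to s0, push B → (s0, 2220, BZ)
  read 2, top B: go to s1, push A → (s1, 220, AZ)
  read 2, top A: go to s0, push B → (s0, 20, BZ)
  read 2, top B: go to s1, push A → (s1, 0, AZ)
  read 0, top A: go to s1, push ε → (s1, ε, Z)
All input consumed in state s1 with stack Z.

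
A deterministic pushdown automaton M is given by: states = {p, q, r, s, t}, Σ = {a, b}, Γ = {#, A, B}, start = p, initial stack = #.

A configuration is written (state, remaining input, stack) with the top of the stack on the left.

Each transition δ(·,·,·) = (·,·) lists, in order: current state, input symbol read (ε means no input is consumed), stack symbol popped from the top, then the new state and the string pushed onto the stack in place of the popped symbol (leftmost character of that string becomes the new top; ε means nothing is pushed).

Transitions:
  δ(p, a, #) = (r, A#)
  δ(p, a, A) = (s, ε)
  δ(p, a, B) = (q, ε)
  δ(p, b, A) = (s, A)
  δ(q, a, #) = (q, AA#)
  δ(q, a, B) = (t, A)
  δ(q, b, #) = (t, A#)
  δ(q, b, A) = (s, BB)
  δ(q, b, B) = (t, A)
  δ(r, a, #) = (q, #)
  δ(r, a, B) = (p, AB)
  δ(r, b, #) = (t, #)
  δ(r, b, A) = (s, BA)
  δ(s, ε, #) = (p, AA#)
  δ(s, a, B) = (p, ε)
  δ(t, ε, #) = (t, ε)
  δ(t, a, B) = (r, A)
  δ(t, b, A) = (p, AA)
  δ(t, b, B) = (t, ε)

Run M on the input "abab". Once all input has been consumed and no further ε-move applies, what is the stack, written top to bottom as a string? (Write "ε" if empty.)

(p, abab, #) ⊢ (r, bab, A#) ⊢ (s, ab, BA#) ⊢ (p, b, A#) ⊢ (s, ε, A#)
All input consumed in state s with stack A#.

A#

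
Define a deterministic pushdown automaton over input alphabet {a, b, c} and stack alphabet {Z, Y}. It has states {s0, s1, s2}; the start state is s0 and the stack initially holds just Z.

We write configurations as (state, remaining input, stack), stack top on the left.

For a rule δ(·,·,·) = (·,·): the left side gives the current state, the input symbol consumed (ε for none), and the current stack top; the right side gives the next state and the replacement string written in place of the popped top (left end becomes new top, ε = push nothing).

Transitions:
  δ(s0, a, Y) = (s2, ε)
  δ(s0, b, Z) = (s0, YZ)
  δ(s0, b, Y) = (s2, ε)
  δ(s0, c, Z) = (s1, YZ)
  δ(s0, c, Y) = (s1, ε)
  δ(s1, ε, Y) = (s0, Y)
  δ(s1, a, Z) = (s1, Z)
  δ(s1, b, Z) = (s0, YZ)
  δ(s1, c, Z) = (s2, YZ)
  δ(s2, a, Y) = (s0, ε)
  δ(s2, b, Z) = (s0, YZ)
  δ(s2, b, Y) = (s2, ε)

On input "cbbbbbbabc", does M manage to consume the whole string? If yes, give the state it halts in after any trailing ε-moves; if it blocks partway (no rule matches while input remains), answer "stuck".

(s0, cbbbbbbabc, Z) ⊢ (s1, bbbbbbabc, YZ) ⊢ (s0, bbbbbbabc, YZ) ⊢ (s2, bbbbbabc, Z) ⊢ (s0, bbbbabc, YZ) ⊢ (s2, bbbabc, Z) ⊢ (s0, bbabc, YZ) ⊢ (s2, babc, Z) ⊢ (s0, abc, YZ) ⊢ (s2, bc, Z) ⊢ (s0, c, YZ) ⊢ (s1, ε, Z)
All input consumed; M is in state s1.

s1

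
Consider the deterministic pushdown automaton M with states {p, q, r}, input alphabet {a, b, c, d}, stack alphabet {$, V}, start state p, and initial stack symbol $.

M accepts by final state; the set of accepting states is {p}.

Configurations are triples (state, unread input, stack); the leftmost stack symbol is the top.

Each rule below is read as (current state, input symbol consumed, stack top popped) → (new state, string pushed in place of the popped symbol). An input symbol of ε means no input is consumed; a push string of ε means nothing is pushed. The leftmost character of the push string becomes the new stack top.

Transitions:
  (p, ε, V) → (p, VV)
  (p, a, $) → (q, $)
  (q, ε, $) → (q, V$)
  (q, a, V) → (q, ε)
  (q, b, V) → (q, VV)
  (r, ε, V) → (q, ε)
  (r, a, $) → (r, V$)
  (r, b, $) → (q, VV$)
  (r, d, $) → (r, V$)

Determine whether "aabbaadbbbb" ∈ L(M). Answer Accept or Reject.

Reject

(p, aabbaadbbbb, $)
  read a, top $: go to q, push $ → (q, abbaadbbbb, $)
  ε-move, top $: go to q, push V$ → (q, abbaadbbbb, V$)
  read a, top V: go to q, push ε → (q, bbaadbbbb, $)
  ε-move, top $: go to q, push V$ → (q, bbaadbbbb, V$)
  read b, top V: go to q, push VV → (q, baadbbbb, VV$)
  read b, top V: go to q, push VV → (q, aadbbbb, VVV$)
  read a, top V: go to q, push ε → (q, adbbbb, VV$)
  read a, top V: go to q, push ε → (q, dbbbb, V$)
No transition applies at (q, dbbbb, V$); input not fully consumed.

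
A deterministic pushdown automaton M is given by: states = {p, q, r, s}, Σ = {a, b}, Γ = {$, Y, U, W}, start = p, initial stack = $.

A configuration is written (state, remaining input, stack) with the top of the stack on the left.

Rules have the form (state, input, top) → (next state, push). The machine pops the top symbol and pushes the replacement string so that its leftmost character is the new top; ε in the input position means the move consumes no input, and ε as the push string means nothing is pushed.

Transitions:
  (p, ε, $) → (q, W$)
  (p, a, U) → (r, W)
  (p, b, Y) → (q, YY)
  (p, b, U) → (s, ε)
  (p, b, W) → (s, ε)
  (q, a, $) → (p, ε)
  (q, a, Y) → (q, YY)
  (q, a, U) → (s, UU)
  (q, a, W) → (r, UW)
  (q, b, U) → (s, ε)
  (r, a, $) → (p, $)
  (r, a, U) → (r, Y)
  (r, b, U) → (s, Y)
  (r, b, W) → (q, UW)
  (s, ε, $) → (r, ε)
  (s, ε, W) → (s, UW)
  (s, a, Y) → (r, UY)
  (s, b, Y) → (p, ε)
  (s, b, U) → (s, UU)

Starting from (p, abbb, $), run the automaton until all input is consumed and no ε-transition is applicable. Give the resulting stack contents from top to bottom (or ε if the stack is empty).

ε

(p, abbb, $)
  ε-move, top $: go to q, push W$ → (q, abbb, W$)
  read a, top W: go to r, push UW → (r, bbb, UW$)
  read b, top U: go to s, push Y → (s, bb, YW$)
  read b, top Y: go to p, push ε → (p, b, W$)
  read b, top W: go to s, push ε → (s, ε, $)
  ε-move, top $: go to r, push ε → (r, ε, ε)
All input consumed in state r with stack ε.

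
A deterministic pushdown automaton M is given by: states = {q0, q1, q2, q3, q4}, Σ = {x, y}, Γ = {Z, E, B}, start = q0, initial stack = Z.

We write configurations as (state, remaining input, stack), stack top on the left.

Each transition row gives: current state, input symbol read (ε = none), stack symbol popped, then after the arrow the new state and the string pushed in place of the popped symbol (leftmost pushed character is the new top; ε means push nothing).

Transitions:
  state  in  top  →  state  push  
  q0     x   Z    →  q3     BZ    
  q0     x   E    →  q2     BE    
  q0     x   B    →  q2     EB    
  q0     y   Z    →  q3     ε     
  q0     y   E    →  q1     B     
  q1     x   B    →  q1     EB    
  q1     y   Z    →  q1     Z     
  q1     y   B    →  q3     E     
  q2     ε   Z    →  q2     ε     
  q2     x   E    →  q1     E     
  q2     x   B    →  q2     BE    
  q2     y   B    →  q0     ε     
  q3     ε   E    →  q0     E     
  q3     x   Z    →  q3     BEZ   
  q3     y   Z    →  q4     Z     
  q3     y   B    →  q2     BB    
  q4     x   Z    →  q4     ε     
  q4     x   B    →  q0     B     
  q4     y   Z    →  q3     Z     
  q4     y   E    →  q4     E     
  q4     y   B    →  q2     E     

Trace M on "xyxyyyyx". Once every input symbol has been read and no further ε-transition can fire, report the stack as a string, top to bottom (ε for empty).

(q0, xyxyyyyx, Z) ⊢ (q3, yxyyyyx, BZ) ⊢ (q2, xyyyyx, BBZ) ⊢ (q2, yyyyx, BEBZ) ⊢ (q0, yyyx, EBZ) ⊢ (q1, yyx, BBZ) ⊢ (q3, yx, EBZ) ⊢ (q0, yx, EBZ) ⊢ (q1, x, BBZ) ⊢ (q1, ε, EBBZ)
All input consumed in state q1 with stack EBBZ.

EBBZ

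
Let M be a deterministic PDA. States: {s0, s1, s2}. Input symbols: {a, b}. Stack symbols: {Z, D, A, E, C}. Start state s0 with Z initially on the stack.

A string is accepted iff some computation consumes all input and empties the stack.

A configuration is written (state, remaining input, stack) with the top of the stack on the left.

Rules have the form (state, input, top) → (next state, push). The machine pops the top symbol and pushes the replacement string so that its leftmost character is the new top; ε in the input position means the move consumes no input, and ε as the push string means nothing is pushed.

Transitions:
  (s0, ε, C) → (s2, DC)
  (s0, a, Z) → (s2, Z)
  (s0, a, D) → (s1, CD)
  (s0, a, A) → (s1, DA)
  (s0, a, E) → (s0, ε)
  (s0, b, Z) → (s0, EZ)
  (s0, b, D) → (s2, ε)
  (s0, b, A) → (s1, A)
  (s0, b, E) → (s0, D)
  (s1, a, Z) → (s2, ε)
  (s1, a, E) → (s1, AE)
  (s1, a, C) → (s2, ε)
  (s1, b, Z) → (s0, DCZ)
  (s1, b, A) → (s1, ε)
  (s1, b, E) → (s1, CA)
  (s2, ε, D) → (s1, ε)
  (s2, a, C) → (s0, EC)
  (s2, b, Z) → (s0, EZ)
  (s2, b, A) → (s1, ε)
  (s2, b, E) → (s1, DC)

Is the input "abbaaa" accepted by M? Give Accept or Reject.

Accept

(s0, abbaaa, Z) ⊢ (s2, bbaaa, Z) ⊢ (s0, baaa, EZ) ⊢ (s0, aaa, DZ) ⊢ (s1, aa, CDZ) ⊢ (s2, a, DZ) ⊢ (s1, a, Z) ⊢ (s2, ε, ε)
All input consumed and the stack is empty.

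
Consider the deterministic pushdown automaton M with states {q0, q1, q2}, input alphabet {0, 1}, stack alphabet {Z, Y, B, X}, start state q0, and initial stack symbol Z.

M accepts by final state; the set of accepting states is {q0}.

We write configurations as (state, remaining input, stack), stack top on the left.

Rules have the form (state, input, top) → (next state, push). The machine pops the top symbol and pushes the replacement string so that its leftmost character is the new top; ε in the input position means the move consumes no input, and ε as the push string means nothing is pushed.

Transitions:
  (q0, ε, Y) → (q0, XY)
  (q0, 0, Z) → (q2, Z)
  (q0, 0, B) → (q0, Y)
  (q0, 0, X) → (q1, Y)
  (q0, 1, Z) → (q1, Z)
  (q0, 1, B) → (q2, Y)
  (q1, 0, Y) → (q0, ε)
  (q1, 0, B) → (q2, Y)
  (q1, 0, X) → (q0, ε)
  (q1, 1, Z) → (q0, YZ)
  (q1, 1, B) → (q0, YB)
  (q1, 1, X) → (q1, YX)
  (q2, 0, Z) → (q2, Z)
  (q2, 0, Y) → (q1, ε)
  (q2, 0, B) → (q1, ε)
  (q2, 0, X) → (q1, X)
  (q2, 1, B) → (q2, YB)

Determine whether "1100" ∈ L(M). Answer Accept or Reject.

(q0, 1100, Z)
  read 1, top Z: go to q1, push Z → (q1, 100, Z)
  read 1, top Z: go to q0, push YZ → (q0, 00, YZ)
  ε-move, top Y: go to q0, push XY → (q0, 00, XYZ)
  read 0, top X: go to q1, push Y → (q1, 0, YYZ)
  read 0, top Y: go to q0, push ε → (q0, ε, YZ)
All input consumed; state q0 ∈ F.

Accept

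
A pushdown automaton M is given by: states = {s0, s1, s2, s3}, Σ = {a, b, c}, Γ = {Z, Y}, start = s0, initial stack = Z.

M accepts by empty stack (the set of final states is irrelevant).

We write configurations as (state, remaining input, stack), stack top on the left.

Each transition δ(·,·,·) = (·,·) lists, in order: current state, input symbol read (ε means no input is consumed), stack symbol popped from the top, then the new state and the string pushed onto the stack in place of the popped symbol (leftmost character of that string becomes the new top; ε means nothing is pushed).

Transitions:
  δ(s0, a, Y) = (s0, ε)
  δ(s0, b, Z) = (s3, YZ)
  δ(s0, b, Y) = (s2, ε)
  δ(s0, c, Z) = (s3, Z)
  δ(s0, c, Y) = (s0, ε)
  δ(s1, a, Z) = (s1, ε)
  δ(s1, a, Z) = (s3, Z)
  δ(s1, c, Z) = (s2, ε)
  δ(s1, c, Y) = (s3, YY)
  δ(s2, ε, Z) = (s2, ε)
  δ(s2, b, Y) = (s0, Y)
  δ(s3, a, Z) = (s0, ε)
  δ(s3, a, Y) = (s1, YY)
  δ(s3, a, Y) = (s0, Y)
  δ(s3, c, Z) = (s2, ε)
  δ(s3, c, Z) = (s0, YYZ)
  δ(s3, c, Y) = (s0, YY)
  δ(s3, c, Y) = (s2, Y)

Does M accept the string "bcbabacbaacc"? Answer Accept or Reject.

One accepting computation: (s0, bcbabacbaacc, Z) ⊢ (s3, cbabacbaacc, YZ) ⊢ (s2, babacbaacc, YZ) ⊢ (s0, abacbaacc, YZ) ⊢ (s0, bacbaacc, Z) ⊢ (s3, acbaacc, YZ) ⊢ (s0, cbaacc, YZ) ⊢ (s0, baacc, Z) ⊢ (s3, aacc, YZ) ⊢ (s0, acc, YZ) ⊢ (s0, cc, Z) ⊢ (s3, c, Z) ⊢ (s2, ε, ε)
All input consumed and the stack is empty.

Accept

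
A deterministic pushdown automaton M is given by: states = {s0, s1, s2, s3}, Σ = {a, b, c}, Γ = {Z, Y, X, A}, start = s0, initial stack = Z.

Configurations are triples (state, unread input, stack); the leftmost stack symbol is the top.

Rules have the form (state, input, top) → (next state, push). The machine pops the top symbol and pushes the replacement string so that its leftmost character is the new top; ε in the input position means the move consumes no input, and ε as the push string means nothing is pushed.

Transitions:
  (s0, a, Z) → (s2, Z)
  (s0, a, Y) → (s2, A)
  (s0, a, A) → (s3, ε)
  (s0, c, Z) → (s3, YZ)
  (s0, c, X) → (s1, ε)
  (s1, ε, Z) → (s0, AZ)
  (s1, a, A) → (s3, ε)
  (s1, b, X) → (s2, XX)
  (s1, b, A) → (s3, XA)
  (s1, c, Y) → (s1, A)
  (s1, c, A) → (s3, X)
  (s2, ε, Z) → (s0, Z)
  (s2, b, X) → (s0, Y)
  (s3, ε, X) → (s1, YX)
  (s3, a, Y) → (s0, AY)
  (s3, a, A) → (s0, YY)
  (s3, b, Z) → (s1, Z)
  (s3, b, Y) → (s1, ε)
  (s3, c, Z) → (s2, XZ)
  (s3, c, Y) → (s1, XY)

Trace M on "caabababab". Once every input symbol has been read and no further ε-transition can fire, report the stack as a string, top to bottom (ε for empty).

(s0, caabababab, Z)
  read c, top Z: go to s3, push YZ → (s3, aabababab, YZ)
  read a, top Y: go to s0, push AY → (s0, abababab, AYZ)
  read a, top A: go to s3, push ε → (s3, bababab, YZ)
  read b, top Y: go to s1, push ε → (s1, ababab, Z)
  ε-move, top Z: go to s0, push AZ → (s0, ababab, AZ)
  read a, top A: go to s3, push ε → (s3, babab, Z)
  read b, top Z: go to s1, push Z → (s1, abab, Z)
  ε-move, top Z: go to s0, push AZ → (s0, abab, AZ)
  read a, top A: go to s3, push ε → (s3, bab, Z)
  read b, top Z: go to s1, push Z → (s1, ab, Z)
  ε-move, top Z: go to s0, push AZ → (s0, ab, AZ)
  read a, top A: go to s3, push ε → (s3, b, Z)
  read b, top Z: go to s1, push Z → (s1, ε, Z)
  ε-move, top Z: go to s0, push AZ → (s0, ε, AZ)
All input consumed in state s0 with stack AZ.

AZ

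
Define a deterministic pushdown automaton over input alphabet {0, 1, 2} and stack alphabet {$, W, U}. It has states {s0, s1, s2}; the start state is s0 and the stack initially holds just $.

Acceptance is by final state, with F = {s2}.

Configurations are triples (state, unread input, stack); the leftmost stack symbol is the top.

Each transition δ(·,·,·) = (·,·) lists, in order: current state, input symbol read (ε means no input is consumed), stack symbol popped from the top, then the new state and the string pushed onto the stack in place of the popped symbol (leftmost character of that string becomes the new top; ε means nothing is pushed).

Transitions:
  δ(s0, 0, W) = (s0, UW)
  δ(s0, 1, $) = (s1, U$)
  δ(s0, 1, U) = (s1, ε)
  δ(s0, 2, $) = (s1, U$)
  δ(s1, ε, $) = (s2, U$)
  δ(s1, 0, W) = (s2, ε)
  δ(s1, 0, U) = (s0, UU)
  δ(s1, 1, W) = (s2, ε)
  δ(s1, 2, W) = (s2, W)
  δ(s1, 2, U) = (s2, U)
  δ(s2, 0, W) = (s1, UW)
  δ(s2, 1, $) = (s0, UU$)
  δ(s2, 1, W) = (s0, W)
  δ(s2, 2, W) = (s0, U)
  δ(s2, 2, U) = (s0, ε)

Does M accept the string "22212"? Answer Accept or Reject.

Accept

(s0, 22212, $)
  read 2, top $: go to s1, push U$ → (s1, 2212, U$)
  read 2, top U: go to s2, push U → (s2, 212, U$)
  read 2, top U: go to s0, push ε → (s0, 12, $)
  read 1, top $: go to s1, push U$ → (s1, 2, U$)
  read 2, top U: go to s2, push U → (s2, ε, U$)
All input consumed; state s2 ∈ F.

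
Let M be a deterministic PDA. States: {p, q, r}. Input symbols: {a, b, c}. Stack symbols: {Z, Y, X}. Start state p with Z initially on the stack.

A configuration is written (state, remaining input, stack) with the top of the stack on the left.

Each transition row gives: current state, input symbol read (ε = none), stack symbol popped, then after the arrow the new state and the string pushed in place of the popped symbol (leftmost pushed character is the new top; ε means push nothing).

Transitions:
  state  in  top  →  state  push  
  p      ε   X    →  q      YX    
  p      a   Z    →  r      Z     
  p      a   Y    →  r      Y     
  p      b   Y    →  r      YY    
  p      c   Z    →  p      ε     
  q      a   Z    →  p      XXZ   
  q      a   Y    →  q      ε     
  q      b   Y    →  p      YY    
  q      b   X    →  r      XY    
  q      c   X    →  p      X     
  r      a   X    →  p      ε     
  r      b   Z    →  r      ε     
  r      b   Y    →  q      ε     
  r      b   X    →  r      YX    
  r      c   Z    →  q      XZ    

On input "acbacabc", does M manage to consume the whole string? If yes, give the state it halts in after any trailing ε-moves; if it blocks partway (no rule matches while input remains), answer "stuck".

(p, acbacabc, Z) ⊢ (r, cbacabc, Z) ⊢ (q, bacabc, XZ) ⊢ (r, acabc, XYZ) ⊢ (p, cabc, YZ)
No transition for (p, c, top Y); M blocks with input cabc remaining.

stuck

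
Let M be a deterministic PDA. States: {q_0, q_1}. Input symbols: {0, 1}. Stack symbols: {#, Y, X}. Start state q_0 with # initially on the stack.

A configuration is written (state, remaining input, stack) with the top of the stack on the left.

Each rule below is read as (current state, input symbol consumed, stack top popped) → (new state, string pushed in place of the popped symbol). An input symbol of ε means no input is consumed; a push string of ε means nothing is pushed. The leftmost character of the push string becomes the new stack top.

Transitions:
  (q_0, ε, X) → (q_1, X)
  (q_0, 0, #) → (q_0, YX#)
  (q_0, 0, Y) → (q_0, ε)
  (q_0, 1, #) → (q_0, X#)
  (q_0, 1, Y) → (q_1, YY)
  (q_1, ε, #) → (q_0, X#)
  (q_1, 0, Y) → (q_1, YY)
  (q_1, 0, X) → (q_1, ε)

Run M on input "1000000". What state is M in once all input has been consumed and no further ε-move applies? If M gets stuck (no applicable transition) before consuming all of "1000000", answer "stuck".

(q_0, 1000000, #)
  read 1, top #: go to q_0, push X# → (q_0, 000000, X#)
  ε-move, top X: go to q_1, push X → (q_1, 000000, X#)
  read 0, top X: go to q_1, push ε → (q_1, 00000, #)
  ε-move, top #: go to q_0, push X# → (q_0, 00000, X#)
  ε-move, top X: go to q_1, push X → (q_1, 00000, X#)
  read 0, top X: go to q_1, push ε → (q_1, 0000, #)
  ε-move, top #: go to q_0, push X# → (q_0, 0000, X#)
  ε-move, top X: go to q_1, push X → (q_1, 0000, X#)
  read 0, top X: go to q_1, push ε → (q_1, 000, #)
  ε-move, top #: go to q_0, push X# → (q_0, 000, X#)
  ε-move, top X: go to q_1, push X → (q_1, 000, X#)
  read 0, top X: go to q_1, push ε → (q_1, 00, #)
  ε-move, top #: go to q_0, push X# → (q_0, 00, X#)
  ε-move, top X: go to q_1, push X → (q_1, 00, X#)
  read 0, top X: go to q_1, push ε → (q_1, 0, #)
  ε-move, top #: go to q_0, push X# → (q_0, 0, X#)
  ε-move, top X: go to q_1, push X → (q_1, 0, X#)
  read 0, top X: go to q_1, push ε → (q_1, ε, #)
  ε-move, top #: go to q_0, push X# → (q_0, ε, X#)
  ε-move, top X: go to q_1, push X → (q_1, ε, X#)
All input consumed; M is in state q_1.

q_1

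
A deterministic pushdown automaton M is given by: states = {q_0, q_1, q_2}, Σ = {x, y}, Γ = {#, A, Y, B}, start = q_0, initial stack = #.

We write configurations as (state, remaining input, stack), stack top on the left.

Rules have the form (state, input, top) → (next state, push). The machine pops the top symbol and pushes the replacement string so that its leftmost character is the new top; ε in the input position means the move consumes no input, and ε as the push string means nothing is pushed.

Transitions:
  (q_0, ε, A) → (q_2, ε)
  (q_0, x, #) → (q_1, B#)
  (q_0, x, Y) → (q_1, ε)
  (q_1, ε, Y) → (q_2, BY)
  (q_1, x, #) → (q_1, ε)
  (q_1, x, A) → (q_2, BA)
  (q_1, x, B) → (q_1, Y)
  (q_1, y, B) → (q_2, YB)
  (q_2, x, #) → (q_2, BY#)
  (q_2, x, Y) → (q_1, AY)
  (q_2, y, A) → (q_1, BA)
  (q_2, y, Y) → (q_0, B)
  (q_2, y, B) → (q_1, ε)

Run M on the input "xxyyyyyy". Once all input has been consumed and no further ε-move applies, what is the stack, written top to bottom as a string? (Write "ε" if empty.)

(q_0, xxyyyyyy, #) ⊢ (q_1, xyyyyyy, B#) ⊢ (q_1, yyyyyy, Y#) ⊢ (q_2, yyyyyy, BY#) ⊢ (q_1, yyyyy, Y#) ⊢ (q_2, yyyyy, BY#) ⊢ (q_1, yyyy, Y#) ⊢ (q_2, yyyy, BY#) ⊢ (q_1, yyy, Y#) ⊢ (q_2, yyy, BY#) ⊢ (q_1, yy, Y#) ⊢ (q_2, yy, BY#) ⊢ (q_1, y, Y#) ⊢ (q_2, y, BY#) ⊢ (q_1, ε, Y#) ⊢ (q_2, ε, BY#)
All input consumed in state q_2 with stack BY#.

BY#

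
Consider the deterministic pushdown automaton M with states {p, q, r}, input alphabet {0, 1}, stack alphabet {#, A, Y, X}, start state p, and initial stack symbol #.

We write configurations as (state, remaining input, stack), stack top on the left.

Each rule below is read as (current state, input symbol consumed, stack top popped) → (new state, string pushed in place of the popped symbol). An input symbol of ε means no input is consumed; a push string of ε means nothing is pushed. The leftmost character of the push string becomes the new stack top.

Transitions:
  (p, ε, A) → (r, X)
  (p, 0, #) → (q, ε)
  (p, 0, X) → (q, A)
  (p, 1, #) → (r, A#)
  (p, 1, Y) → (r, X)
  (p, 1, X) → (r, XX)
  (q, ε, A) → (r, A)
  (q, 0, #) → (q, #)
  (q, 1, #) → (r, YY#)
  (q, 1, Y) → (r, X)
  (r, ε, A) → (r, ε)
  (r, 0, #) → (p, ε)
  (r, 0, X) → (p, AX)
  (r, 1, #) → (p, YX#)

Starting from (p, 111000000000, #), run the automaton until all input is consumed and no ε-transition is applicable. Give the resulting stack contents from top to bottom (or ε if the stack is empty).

(p, 111000000000, #)
  read 1, top #: go to r, push A# → (r, 11000000000, A#)
  ε-move, top A: go to r, push ε → (r, 11000000000, #)
  read 1, top #: go to p, push YX# → (p, 1000000000, YX#)
  read 1, top Y: go to r, push X → (r, 000000000, XX#)
  read 0, top X: go to p, push AX → (p, 00000000, AXX#)
  ε-move, top A: go to r, push X → (r, 00000000, XXX#)
  read 0, top X: go to p, push AX → (p, 0000000, AXXX#)
  ε-move, top A: go to r, push X → (r, 0000000, XXXX#)
  read 0, top X: go to p, push AX → (p, 000000, AXXXX#)
  ε-move, top A: go to r, push X → (r, 000000, XXXXX#)
  read 0, top X: go to p, push AX → (p, 00000, AXXXXX#)
  ε-move, top A: go to r, push X → (r, 00000, XXXXXX#)
  read 0, top X: go to p, push AX → (p, 0000, AXXXXXX#)
  ε-move, top A: go to r, push X → (r, 0000, XXXXXXX#)
  read 0, top X: go to p, push AX → (p, 000, AXXXXXXX#)
  ε-move, top A: go to r, push X → (r, 000, XXXXXXXX#)
  read 0, top X: go to p, push AX → (p, 00, AXXXXXXXX#)
  ε-move, top A: go to r, push X → (r, 00, XXXXXXXXX#)
  read 0, top X: go to p, push AX → (p, 0, AXXXXXXXXX#)
  ε-move, top A: go to r, push X → (r, 0, XXXXXXXXXX#)
  read 0, top X: go to p, push AX → (p, ε, AXXXXXXXXXX#)
  ε-move, top A: go to r, push X → (r, ε, XXXXXXXXXXX#)
All input consumed in state r with stack XXXXXXXXXXX#.

XXXXXXXXXXX#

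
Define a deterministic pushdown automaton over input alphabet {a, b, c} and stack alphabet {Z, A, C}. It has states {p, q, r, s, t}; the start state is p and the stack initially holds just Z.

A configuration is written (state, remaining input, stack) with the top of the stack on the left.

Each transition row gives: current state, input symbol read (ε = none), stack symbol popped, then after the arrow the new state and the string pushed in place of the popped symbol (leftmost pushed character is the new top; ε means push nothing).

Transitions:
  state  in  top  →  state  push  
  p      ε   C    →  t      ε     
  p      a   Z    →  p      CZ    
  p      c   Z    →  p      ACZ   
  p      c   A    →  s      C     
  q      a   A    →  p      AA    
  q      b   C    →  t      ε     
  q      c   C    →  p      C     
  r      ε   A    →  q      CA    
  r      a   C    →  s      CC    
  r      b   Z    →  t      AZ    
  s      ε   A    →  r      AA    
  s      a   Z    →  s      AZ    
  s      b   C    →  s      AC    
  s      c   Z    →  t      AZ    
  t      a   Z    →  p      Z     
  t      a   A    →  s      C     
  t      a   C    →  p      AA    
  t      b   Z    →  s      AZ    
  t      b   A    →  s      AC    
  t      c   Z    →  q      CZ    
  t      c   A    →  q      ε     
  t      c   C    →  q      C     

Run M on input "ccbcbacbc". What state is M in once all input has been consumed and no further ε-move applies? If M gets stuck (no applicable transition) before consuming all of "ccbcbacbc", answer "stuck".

(p, ccbcbacbc, Z) ⊢ (p, cbcbacbc, ACZ) ⊢ (s, bcbacbc, CCZ) ⊢ (s, cbacbc, ACCZ) ⊢ (r, cbacbc, AACCZ) ⊢ (q, cbacbc, CAACCZ) ⊢ (p, bacbc, CAACCZ) ⊢ (t, bacbc, AACCZ) ⊢ (s, acbc, ACACCZ) ⊢ (r, acbc, AACACCZ) ⊢ (q, acbc, CAACACCZ)
No transition for (q, a, top C); M blocks with input acbc remaining.

stuck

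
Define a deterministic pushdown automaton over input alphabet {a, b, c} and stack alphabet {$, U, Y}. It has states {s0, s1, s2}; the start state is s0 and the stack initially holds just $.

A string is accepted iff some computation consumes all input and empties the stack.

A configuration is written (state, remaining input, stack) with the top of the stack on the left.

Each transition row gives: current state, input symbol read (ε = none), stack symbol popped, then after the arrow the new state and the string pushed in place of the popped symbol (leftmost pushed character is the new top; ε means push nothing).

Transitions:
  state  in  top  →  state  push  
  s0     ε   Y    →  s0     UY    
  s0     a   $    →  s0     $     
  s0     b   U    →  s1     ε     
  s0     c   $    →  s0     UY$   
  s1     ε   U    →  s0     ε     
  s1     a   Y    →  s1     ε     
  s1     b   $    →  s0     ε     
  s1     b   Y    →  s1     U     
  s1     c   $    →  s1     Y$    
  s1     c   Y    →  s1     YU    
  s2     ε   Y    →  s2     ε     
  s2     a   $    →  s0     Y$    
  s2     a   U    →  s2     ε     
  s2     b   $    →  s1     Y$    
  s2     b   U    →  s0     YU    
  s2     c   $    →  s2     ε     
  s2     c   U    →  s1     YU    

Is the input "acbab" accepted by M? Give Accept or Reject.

(s0, acbab, $)
  read a, top $: go to s0, push $ → (s0, cbab, $)
  read c, top $: go to s0, push UY$ → (s0, bab, UY$)
  read b, top U: go to s1, push ε → (s1, ab, Y$)
  read a, top Y: go to s1, push ε → (s1, b, $)
  read b, top $: go to s0, push ε → (s0, ε, ε)
All input consumed and the stack is empty.

Accept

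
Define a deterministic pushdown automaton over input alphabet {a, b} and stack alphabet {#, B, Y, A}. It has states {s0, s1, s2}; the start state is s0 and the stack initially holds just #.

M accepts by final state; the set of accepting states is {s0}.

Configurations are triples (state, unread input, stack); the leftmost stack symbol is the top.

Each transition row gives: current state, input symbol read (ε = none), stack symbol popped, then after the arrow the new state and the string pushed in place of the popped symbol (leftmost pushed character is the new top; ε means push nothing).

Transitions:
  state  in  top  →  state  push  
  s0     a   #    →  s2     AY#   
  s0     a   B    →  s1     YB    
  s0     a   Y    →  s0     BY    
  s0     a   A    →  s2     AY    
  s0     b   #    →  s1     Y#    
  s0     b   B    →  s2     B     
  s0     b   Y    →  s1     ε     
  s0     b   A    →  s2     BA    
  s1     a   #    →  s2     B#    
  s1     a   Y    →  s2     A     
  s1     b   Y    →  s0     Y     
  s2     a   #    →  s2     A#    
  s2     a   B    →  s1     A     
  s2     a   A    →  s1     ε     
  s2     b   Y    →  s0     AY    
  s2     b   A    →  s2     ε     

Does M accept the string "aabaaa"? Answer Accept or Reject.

(s0, aabaaa, #) ⊢ (s2, abaaa, AY#) ⊢ (s1, baaa, Y#) ⊢ (s0, aaa, Y#) ⊢ (s0, aa, BY#) ⊢ (s1, a, YBY#) ⊢ (s2, ε, ABY#)
All input consumed; state s2 ∉ F and no further ε-move applies.

Reject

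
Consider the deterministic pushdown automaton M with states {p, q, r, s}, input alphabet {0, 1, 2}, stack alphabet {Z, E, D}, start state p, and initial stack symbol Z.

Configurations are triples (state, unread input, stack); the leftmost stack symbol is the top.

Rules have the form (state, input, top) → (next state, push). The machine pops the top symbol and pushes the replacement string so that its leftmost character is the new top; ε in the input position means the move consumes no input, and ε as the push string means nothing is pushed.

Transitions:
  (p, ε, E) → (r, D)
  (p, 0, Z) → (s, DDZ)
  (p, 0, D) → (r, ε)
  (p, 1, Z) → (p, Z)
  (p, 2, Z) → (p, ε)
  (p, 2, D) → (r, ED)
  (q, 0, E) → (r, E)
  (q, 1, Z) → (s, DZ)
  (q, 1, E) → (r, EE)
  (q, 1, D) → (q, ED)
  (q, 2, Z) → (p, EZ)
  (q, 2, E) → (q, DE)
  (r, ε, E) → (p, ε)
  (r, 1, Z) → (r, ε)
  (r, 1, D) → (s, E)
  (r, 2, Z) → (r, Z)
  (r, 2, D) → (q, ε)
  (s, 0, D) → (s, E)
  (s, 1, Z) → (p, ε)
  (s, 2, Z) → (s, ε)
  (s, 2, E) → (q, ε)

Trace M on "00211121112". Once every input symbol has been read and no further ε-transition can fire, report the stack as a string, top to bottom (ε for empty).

DZ

(p, 00211121112, Z)
  read 0, top Z: go to s, push DDZ → (s, 0211121112, DDZ)
  read 0, top D: go to s, push E → (s, 211121112, EDZ)
  read 2, top E: go to q, push ε → (q, 11121112, DZ)
  read 1, top D: go to q, push ED → (q, 1121112, EDZ)
  read 1, top E: go to r, push EE → (r, 121112, EEDZ)
  ε-move, top E: go to p, push ε → (p, 121112, EDZ)
  ε-move, top E: go to r, push D → (r, 121112, DDZ)
  read 1, top D: go to s, push E → (s, 21112, EDZ)
  read 2, top E: go to q, push ε → (q, 1112, DZ)
  read 1, top D: go to q, push ED → (q, 112, EDZ)
  read 1, top E: go to r, push EE → (r, 12, EEDZ)
  ε-move, top E: go to p, push ε → (p, 12, EDZ)
  ε-move, top E: go to r, push D → (r, 12, DDZ)
  read 1, top D: go to s, push E → (s, 2, EDZ)
  read 2, top E: go to q, push ε → (q, ε, DZ)
All input consumed in state q with stack DZ.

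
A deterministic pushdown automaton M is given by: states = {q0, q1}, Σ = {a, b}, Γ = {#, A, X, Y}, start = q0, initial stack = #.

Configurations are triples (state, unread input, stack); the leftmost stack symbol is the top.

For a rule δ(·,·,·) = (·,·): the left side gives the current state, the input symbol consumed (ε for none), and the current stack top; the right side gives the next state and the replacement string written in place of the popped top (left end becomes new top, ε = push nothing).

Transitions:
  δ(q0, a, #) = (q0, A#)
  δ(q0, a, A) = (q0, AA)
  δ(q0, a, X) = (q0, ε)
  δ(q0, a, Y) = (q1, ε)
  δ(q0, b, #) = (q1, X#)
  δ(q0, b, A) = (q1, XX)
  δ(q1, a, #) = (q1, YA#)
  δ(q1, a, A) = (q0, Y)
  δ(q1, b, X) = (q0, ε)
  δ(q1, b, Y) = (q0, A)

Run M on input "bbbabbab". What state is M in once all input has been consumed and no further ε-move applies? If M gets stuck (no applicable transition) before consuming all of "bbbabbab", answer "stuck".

(q0, bbbabbab, #) ⊢ (q1, bbabbab, X#) ⊢ (q0, babbab, #) ⊢ (q1, abbab, X#)
No transition for (q1, a, top X); M blocks with input abbab remaining.

stuck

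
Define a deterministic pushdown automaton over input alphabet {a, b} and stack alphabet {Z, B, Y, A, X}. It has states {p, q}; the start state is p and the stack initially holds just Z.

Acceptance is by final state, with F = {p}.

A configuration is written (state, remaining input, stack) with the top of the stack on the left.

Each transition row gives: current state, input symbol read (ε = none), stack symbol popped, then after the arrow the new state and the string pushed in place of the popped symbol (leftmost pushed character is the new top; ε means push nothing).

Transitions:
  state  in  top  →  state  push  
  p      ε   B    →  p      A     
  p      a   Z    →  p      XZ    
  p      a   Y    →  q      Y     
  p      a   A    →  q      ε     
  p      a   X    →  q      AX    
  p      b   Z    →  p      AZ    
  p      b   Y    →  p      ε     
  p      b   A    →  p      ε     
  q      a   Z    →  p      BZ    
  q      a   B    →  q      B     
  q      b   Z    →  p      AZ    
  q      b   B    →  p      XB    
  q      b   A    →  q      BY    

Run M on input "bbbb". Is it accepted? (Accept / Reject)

(p, bbbb, Z)
  read b, top Z: go to p, push AZ → (p, bbb, AZ)
  read b, top A: go to p, push ε → (p, bb, Z)
  read b, top Z: go to p, push AZ → (p, b, AZ)
  read b, top A: go to p, push ε → (p, ε, Z)
All input consumed; state p ∈ F.

Accept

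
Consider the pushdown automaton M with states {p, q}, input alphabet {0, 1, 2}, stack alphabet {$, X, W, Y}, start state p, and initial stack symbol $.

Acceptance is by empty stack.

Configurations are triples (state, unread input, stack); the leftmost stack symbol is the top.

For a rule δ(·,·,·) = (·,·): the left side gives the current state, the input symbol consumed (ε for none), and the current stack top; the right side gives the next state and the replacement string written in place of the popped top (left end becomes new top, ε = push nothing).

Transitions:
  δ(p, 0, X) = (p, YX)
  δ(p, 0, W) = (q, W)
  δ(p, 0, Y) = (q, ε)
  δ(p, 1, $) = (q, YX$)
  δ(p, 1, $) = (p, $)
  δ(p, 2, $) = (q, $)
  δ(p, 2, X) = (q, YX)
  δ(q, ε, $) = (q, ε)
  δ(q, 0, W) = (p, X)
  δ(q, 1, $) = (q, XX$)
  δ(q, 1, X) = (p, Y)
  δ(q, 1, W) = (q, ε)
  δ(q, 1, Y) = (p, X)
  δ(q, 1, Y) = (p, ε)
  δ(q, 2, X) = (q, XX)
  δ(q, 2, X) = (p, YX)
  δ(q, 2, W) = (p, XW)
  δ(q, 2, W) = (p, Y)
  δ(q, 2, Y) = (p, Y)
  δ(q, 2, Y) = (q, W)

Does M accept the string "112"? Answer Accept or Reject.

One accepting computation: (p, 112, $) ⊢ (p, 12, $) ⊢ (p, 2, $) ⊢ (q, ε, $) ⊢ (q, ε, ε)
All input consumed and the stack is empty.

Accept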